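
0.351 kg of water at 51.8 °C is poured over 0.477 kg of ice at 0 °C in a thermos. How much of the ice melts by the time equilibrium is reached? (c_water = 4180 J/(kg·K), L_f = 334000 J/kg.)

m_melted ≈ 0.228 kg

Water can give up m c ΔT = 0.351·4180·51.8 = 76000 J before reaching 0 °C.
Fully melting the ice requires m_ice L_f = 0.477·334000 = 159318 J.
That's not enough to melt it all — equilibrium is at 0 °C with ice remaining.
m_melted·334000 = 76000  ⇒  m_melted ≈ 0.2275 kg.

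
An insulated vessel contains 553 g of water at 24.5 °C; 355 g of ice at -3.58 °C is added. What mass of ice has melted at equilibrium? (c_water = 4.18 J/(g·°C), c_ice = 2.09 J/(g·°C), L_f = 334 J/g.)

m_melted ≈ 162 g

Cooling the water to 0 °C releases 553×4.18×24.5 = 56633 J.
Warming the ice to 0 °C takes 355×2.09×3.58 = 2656.2 J, leaving 53977 J for melting.
To melt every bit of ice: 355×334 = 118570 J.
That's not enough to melt it all — equilibrium is at 0 °C with ice remaining.
Mass melted = 53977/334 ≈ 161.6 g.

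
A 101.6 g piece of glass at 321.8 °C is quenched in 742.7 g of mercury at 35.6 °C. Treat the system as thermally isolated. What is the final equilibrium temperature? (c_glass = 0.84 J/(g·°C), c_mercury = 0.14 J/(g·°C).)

T_f ≈ 164.6 °C

Net heat exchanged in the isolated system is zero:
101.6·0.84·(T − 321.8) + 742.7·0.14·(T − 35.6) = 0
85.34(T − 321.8) + 103.98(T − 35.6) = 0
189.32 T = 31165
T ≈ 164.62 °C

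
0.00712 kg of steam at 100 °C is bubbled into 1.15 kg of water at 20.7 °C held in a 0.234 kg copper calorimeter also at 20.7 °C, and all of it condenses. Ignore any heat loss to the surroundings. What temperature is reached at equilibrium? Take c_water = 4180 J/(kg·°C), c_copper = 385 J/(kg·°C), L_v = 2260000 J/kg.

Net heat exchanged in the isolated system is zero:
condense steam: −0.00712·2260000 = −16091
  condensed water 100 °C→T: 29.76(T − 100)
  water warms: 1.15·4180·(T − 20.7) = 4807(T − 20.7)
  cup: 90.09(T − 20.7)
4926.9 T = 16091 + 2976.2 + 101370 = 120437
T ≈ 24.45 °C — below 100 °C, confirming all the steam condensed.

T_f ≈ 24.4 °C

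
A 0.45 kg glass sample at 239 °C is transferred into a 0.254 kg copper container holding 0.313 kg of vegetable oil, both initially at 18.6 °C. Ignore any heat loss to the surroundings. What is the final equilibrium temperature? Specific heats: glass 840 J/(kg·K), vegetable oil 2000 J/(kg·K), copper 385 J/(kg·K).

Taking heat into each body as positive, Σ m c ΔT = 0:
0.45*840*(T − 239) + 0.313*2000*(T − 18.6) + 0.254*385*(T − 18.6) = 0
378(T − 239) + 626(T − 18.6) + 97.79(T − 18.6) = 0
(378 + 626 + 97.79) T = 378*239 + 626*18.6 + 97.79*18.6
T = 103804/1101.8 ≈ 94.21 °C

T_f ≈ 94.2 °C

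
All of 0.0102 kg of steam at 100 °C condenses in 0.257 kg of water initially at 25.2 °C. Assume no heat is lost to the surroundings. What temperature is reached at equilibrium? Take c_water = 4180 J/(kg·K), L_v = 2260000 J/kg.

T_f ≈ 48.7 °C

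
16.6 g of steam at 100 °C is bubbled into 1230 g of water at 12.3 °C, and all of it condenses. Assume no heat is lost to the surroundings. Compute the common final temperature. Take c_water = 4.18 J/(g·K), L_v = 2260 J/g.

T_f ≈ 20.7 °C

Net heat exchanged in the isolated system is zero:
steam→water at 100 °C releases m L_v = 16.6·2260 = 37516
  condensate cools 100→T: 16.6·4.18·(T − 100) = 69.39(T − 100)
  water warms: 1230·4.18·(T − 12.3) = 5141.4(T − 12.3)
5210.8 T = 37516 + 6938.8 + 63239 = 107694
T ≈ 20.67 °C — below 100 °C, confirming all the steam condensed.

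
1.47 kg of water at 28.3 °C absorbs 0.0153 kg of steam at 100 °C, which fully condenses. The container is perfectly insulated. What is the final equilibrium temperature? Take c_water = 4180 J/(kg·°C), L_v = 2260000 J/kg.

Setting the total heat transfer to zero:
condense steam: −0.0153×2260000 = −34578; condensate cools 100→T: 0.0153×4180×(T − 100) = 63.95(T − 100); original water: 6144.6(T − 28.3)
6208.6 T = 34578 + 6395.4 + 173892 = 214866
T ≈ 34.61 °C — below 100 °C, confirming all the steam condensed.

T_f ≈ 34.6 °C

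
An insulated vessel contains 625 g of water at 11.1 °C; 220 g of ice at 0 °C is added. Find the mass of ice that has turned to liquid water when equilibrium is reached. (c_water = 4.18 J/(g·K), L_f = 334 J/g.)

Heat available from the water dropping to 0 °C: 625×4.18×11.1 = 28999 J.
Fully melting the ice requires m_ice L_f = 220×334 = 73480 J.
28999 J < 73480 J, so only part of the ice melts and the system sits at 0 °C.
Mass melted = 28999/334 ≈ 86.82 g.

m_melted ≈ 86.8 g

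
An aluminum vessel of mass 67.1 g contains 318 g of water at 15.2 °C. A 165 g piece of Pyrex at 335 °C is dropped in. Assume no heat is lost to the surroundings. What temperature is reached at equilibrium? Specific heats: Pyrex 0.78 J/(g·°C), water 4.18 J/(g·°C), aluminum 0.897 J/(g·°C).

Net heat exchanged in the isolated system is zero:
165·0.78·(T − 335) + 318·4.18·(T − 15.2) + 67.1·0.897·(T − 15.2) = 0
1518.1 T = 64234
T ≈ 42.31 °C

T_f ≈ 42.3 °C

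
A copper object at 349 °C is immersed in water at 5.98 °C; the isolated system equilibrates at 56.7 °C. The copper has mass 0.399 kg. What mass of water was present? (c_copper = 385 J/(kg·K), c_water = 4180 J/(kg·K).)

Heat lost by the copper = heat gained by the water:
0.399·385·(349 − 56.7) = m·4180·(56.7 − 5.98)
212010 m = 44902  ⇒  m ≈ 0.2118 kg

m ≈ 0.212 kg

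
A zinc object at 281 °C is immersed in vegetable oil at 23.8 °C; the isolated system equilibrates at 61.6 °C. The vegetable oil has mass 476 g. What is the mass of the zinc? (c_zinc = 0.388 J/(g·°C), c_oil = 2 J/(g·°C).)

m ≈ 423 g

|Q_zinc| = |Q_oil|:
m·0.388·(281 − 61.6) = 476·2·(61.6 − 23.8)
85.13 m = 35986  ⇒  m ≈ 422.7 g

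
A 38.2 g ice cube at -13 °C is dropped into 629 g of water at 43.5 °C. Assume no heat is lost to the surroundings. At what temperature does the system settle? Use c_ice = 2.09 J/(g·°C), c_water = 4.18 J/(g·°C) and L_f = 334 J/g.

Let T be the final temperature. ΣQ_i = 0:
ice -13→0 °C: 38.2×2.09×13 = 1037.9; melt ice: 38.2×334 = 12759; warm the meltwater: 159.68 T; water: 2629.2(T − 43.5)
2788.9 T = 114371 − 13797 = 100574
T ≈ 36.06 °C (positive, so assuming full melt was valid).

T_f ≈ 36.1 °C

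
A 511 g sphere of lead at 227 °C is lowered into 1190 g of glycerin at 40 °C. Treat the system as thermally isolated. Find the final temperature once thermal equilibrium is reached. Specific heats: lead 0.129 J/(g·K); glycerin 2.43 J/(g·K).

Setting the total heat transfer to zero:
511·0.129·(T − 227) + 1190·2.43·(T − 40) = 0
65.92(T − 227) + 2891.7(T − 40) = 0
(65.92 + 2891.7) T = 65.92·227 + 2891.7·40
T = 130632/2957.6 ≈ 44.17 °C

T_f ≈ 44.2 °C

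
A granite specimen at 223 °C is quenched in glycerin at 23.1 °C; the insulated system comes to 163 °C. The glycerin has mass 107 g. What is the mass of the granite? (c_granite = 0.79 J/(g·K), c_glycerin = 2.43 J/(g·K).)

Conservation of energy gives ΣQ = 0:
m·0.79·(163 − 223) + 107·2.43·(163 − 23.1) = 0
-47.4 m = -36375
m = -36375/-47.4 ≈ 767.4 g

m ≈ 767 g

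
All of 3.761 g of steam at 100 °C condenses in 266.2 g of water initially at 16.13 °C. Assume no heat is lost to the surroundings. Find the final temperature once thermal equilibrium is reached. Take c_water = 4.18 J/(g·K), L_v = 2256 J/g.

T_f ≈ 24.8 °C

Sum of m c ΔT and latent-heat terms is zero:
steam→water at 100 °C releases m L_v = 3.761·2256 = 8484.8
  condensate cools 100→T: 3.761·4.18·(T − 100) = 15.72(T − 100)
  original water: 1112.7(T − 16.13)
1128.4 T = 8484.8 + 1572.1 + 17948 = 28005
T ≈ 24.82 °C, under the boiling point, so the assumption holds.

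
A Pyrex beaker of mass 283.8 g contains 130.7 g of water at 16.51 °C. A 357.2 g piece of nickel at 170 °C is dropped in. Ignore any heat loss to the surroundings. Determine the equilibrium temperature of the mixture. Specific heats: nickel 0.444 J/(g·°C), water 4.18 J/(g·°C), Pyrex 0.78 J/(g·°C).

T_f ≈ 42.8 °C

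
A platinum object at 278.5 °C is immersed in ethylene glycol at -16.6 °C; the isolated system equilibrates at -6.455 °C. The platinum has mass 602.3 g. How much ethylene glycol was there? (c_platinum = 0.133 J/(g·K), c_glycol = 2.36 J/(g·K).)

m ≈ 953 g

Heat lost by the platinum = heat gained by the glycol:
602.3×0.133×(278.5 − -6.455) = m×2.36×(-6.455 − (-16.6))
23.94 m = 22827  ⇒  m ≈ 953.4 g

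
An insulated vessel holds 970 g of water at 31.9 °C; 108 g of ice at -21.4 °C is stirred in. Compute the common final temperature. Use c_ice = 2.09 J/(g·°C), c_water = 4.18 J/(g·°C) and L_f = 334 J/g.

Heat gained plus heat lost sum to zero:
ice -21.4→0 °C: 108×2.09×21.4 = 4830.4
  latent heat to melt: 108×334 = 36072
  warm the meltwater: 451.44 T
  water: 4054.6(T − 31.9)
4506 T = 129342 − 40902 = 88439
T ≈ 19.63 °C — above 0 °C, consistent with complete melting.

T_f ≈ 19.6 °C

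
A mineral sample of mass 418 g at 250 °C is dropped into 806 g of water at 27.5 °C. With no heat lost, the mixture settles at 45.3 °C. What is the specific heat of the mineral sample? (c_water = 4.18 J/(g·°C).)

m_s c (T_s − T_f) = m_water c_water (T_f − T_0):
418·c·(250 − 45.3) = 806·4.18·(45.3 − 27.5)
85565 c = 59970  ⇒  c ≈ 0.7009 J/(g·°C)

c ≈ 0.701 J/(g·°C)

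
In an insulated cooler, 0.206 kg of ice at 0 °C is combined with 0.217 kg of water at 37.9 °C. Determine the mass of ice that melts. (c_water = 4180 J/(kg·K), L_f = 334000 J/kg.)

Water can give up m c ΔT = 0.217×4180×37.9 = 34378 J before reaching 0 °C.
Fully melting the ice requires m_ice L_f = 0.206×334000 = 68804 J.
That's not enough to melt it all — equilibrium is at 0 °C with ice remaining.
m_melt = 34378 / L_f = 0.1029 kg.

m_melted ≈ 0.103 kg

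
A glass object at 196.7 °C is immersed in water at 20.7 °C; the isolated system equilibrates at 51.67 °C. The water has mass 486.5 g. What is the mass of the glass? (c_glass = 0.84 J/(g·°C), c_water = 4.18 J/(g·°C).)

Energy conservation, ΣQ = 0:
m·0.84·(51.67 − 196.7) + 486.5·4.18·(51.67 − 20.7) = 0
-121.83 m = -62980
m = -62980/-121.83 ≈ 517 g

m ≈ 517 g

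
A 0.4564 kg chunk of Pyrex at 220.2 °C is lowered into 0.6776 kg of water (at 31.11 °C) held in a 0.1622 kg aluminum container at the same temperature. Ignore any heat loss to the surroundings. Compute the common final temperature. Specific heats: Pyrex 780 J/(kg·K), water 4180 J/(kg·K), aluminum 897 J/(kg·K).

T_f ≈ 51.3 °C

Taking heat into each body as positive, Σ m c ΔT = 0:
0.4564*780*(T − 220.2) + 0.6776*4180*(T − 31.11) + 0.1622*897*(T − 31.11) = 0
355.99(T − 220.2) + 2832.4(T − 31.11) + 145.49(T − 31.11) = 0
(355.99 + 2832.4 + 145.49) T = 355.99*220.2 + 2832.4*31.11 + 145.49*31.11
T = 171031 / 3333.9 = 51.3 °C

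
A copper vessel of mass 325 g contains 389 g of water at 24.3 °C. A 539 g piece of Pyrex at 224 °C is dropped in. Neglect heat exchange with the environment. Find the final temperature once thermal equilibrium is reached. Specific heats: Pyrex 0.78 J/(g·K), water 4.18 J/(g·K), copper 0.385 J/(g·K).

T_f ≈ 63.0 °C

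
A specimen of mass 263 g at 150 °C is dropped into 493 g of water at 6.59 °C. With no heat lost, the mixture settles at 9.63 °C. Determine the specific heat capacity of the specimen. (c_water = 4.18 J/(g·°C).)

Energy conservation, ΣQ = 0:
263×c×(9.63 − 150) + 493×4.18×(9.63 − 6.59) = 0
-36917 c = -6264.6
c = -6264.6/-36917 ≈ 0.1697 J/(g·°C)

c ≈ 0.17 J/(g·°C)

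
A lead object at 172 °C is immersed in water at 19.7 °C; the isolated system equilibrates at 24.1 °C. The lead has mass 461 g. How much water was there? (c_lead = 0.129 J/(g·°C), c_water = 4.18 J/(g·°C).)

m ≈ 478 g

Heat gained plus heat lost sum to zero:
461×0.129×(24.1 − 172) + m×4.18×(24.1 − 19.7) = 0
18.39 m = 8795.5
m = 8795.5/18.39 ≈ 478.2 g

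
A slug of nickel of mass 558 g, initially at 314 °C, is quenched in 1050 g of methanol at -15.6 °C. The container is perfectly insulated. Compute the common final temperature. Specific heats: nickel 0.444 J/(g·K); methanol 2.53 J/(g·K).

T_f ≈ 12.5 °C

T_f is the heat-capacity-weighted average of the initial temperatures:
T_f = (247.75*314 + 2656.5*(-15.6)) / (247.75 + 2656.5)
    = 36353 / 2904.3 ≈ 12.52 °C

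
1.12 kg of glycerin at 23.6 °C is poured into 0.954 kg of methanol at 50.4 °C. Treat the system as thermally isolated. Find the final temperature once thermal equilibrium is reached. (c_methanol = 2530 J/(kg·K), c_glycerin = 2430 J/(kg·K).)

Net heat exchanged in the isolated system is zero:
0.954×2530×(T − 50.4) + 1.12×2430×(T − 23.6) = 0
2413.6(T − 50.4) + 2721.6(T − 23.6) = 0
(2413.6 + 2721.6) T = 2413.6×50.4 + 2721.6×23.6
T ≈ 36.20 °C

T_f ≈ 36.2 °C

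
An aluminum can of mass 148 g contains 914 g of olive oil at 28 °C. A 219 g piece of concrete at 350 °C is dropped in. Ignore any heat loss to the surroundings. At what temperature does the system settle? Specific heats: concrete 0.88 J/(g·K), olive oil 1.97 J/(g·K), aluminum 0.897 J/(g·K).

T_f ≈ 57.2 °C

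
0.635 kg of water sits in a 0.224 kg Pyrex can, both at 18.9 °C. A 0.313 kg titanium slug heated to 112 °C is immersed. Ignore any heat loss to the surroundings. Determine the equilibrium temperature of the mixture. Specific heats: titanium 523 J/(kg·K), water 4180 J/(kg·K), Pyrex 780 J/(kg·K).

T_f ≈ 24.0 °C

Setting the total heat transfer to zero:
0.313·523·(T − 112) + 0.635·4180·(T − 18.9) + 0.224·780·(T − 18.9) = 0
163.7(T − 112) + 2654.3(T − 18.9) + 174.72(T − 18.9) = 0
2992.7 T = 71803
T = 71803/2992.7 ≈ 23.99 °C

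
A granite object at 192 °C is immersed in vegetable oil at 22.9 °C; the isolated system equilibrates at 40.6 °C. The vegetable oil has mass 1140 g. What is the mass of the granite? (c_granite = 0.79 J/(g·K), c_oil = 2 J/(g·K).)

m ≈ 337 g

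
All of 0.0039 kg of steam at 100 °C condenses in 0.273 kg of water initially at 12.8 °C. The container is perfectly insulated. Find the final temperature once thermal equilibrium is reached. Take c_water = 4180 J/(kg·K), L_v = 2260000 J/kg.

T_f ≈ 21.6 °C

Setting the total heat transfer to zero:
condense steam: −0.0039×2260000 = −8814
  condensate cools 100→T: 0.0039×4180×(T − 100) = 16.3(T − 100)
  water warms: 0.273×4180×(T − 12.8) = 1141.1(T − 12.8)
1157.4 T = 8814 + 1630.2 + 14607 = 25051
T ≈ 21.64 °C — below 100 °C, confirming all the steam condensed.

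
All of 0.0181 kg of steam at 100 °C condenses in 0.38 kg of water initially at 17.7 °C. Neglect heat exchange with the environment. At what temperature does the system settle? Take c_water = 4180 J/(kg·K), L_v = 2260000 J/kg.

T_f ≈ 46.0 °C

Sum of m c ΔT and latent-heat terms is zero:
condense steam: −0.0181·2260000 = −40906; condensed water 100 °C→T: 75.66(T − 100); original water: 1588.4(T − 17.7)
1664.1 T = 40906 + 7565.8 + 28115 = 76586
T ≈ 46.02 °C (< 100 °C, so full condensation is consistent).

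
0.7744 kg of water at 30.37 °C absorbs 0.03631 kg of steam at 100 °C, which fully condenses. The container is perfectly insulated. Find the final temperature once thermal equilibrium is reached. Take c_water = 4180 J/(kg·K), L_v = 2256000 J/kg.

Sum of m c ΔT and latent-heat terms is zero:
latent heat released on condensation: 0.03631·2256000 = 81915
  condensed water 100 °C→T: 151.78(T − 100)
  original water: 3237(T − 30.37)
3388.8 T = 81915 + 15178 + 98307 = 195400
T ≈ 57.66 °C, under the boiling point, so the assumption holds.

T_f ≈ 57.7 °C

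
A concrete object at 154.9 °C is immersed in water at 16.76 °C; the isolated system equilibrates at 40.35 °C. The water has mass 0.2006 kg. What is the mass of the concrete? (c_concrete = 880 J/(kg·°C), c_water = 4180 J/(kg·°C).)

Taking heat into each body as positive, Σ m c ΔT = 0:
m·880·(40.35 − 154.9) + 0.2006·4180·(40.35 − 16.76) = 0
-100804 m = -19780
m = -19780/-100804 ≈ 0.1962 kg

m ≈ 0.196 kg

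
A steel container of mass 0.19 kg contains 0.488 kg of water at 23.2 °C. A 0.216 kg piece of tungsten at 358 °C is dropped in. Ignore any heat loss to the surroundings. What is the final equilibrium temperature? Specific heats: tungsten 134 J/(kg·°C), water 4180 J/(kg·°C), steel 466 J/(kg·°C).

Conservation of energy gives ΣQ = 0:
0.216*134*(T − 358) + 0.488*4180*(T − 23.2) + 0.19*466*(T − 23.2) = 0
28.94(T − 358) + 2039.8(T − 23.2) + 88.54(T − 23.2) = 0
2157.3 T = 59740
T = 59740 / 2157.3 = 27.7 °C

T_f ≈ 27.7 °C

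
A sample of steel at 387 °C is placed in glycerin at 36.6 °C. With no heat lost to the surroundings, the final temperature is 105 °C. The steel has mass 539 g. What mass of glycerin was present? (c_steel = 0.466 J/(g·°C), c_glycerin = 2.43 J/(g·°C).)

m ≈ 426 g

Heat gained plus heat lost sum to zero:
539×0.466×(105 − 387) + m×2.43×(105 − 36.6) = 0
166.21 m = 70831
m = 70831/166.21 ≈ 426.1 g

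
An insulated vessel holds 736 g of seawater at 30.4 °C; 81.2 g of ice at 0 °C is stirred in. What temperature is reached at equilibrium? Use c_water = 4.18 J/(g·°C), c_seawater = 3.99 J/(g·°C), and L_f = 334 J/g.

T_f ≈ 19.0 °C

Heat gained plus heat lost sum to zero:
fusion: m_ice L_f = 81.2×334 = 27121; meltwater 0→T: 81.2×4.18×T = 339.42 T; seawater: 2936.6(T − 30.4)
3276.1 T = 89274 − 27121 = 62153
T ≈ 18.97 °C. Since T > 0 °C, the all-ice-melts assumption holds.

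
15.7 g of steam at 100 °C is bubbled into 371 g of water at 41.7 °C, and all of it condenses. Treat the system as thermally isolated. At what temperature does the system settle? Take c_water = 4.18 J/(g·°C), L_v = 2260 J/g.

Net heat exchanged in the isolated system is zero:
latent heat released on condensation: 15.7×2260 = 35482
  condensate cools 100→T: 15.7×4.18×(T − 100) = 65.63(T − 100)
  water warms: 371×4.18×(T − 41.7) = 1550.8(T − 41.7)
1616.4 T = 35482 + 6562.6 + 64668 = 106712
T ≈ 66.02 °C — below 100 °C, confirming all the steam condensed.

T_f ≈ 66.0 °C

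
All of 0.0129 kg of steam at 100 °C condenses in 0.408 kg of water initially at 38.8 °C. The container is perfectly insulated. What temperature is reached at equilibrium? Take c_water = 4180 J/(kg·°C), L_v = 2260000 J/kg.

T_f ≈ 57.2 °C

Energy conservation, ΣQ = 0:
steam→water at 100 °C releases m L_v = 0.0129×2260000 = 29154
  condensate cools 100→T: 0.0129×4180×(T − 100) = 53.92(T − 100)
  water warms: 0.408×4180×(T − 38.8) = 1705.4(T − 38.8)
1759.4 T = 29154 + 5392.2 + 66171 = 100717
T ≈ 57.25 °C — below 100 °C, confirming all the steam condensed.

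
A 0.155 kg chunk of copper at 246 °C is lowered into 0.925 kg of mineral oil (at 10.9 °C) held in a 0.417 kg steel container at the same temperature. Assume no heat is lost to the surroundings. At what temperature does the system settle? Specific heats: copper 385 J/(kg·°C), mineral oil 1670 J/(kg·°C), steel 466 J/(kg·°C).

T_f ≈ 18.7 °C

Net heat exchanged in the isolated system is zero:
0.155·385·(T − 246) + 0.925·1670·(T − 10.9) + 0.417·466·(T − 10.9) = 0
(59.67 + 1544.8 + 194.32) T = 59.67·246 + 1544.8·10.9 + 194.32·10.9
T = 33636/1798.7 ≈ 18.70 °C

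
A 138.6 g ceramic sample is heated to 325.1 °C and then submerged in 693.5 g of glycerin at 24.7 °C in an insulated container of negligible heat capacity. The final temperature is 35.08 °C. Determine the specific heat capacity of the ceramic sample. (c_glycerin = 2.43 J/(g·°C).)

Heat lost by the ceramic sample = heat gained by the glycerin:
138.6×c×(325.1 − 35.08) = 693.5×2.43×(35.08 − 24.7)
40197 c = 17492  ⇒  c ≈ 0.4352 J/(g·°C)

c ≈ 0.435 J/(g·°C)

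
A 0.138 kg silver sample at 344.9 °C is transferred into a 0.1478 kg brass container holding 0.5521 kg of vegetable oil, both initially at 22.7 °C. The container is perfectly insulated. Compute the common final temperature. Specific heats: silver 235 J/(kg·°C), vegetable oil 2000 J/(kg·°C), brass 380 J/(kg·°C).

T_f ≈ 31.5 °C

T_f is the heat-capacity-weighted average of the initial temperatures:
T_f = (32.43*344.9 + 1104.2*22.7 + 56.16*22.7) / (32.43 + 1104.2 + 56.16)
    = 37525 / 1192.8 ≈ 31.46 °C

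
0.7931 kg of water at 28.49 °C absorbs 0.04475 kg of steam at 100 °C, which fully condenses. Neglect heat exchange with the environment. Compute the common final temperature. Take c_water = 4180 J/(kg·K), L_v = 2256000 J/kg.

Heat gained plus heat lost sum to zero:
condense steam: −0.04475·2256000 = −100956; condensate cools 100→T: 0.04475·4180·(T − 100) = 187.05(T − 100); original water: 3315.2(T − 28.49)
3502.2 T = 100956 + 18705 + 94449 = 214110
T ≈ 61.14 °C — below 100 °C, confirming all the steam condensed.

T_f ≈ 61.1 °C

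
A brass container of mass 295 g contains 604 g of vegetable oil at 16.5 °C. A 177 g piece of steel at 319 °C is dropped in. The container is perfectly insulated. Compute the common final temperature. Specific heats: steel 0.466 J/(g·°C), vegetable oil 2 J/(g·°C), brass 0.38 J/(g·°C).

T_f ≈ 34.3 °C

With ΣQ=0 the equilibrium temperature is the m·c-weighted mean:
T_f = (82.48×319 + 1208×16.5 + 112.1×16.5) / (82.48 + 1208 + 112.1)
    = 48093 / 1402.6 ≈ 34.29 °C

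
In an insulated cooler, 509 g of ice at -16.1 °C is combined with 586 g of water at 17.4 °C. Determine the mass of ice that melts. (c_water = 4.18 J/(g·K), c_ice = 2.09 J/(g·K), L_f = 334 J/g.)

m_melted ≈ 76.3 g

Heat available from the water dropping to 0 °C: 586·4.18·17.4 = 42621 J.
Warming the ice to 0 °C takes 509·2.09·16.1 = 17127 J, leaving 25494 J for melting.
To melt every bit of ice: 509·334 = 170006 J.
That's not enough to melt it all — equilibrium is at 0 °C with ice remaining.
Mass melted = 25494/334 ≈ 76.33 g.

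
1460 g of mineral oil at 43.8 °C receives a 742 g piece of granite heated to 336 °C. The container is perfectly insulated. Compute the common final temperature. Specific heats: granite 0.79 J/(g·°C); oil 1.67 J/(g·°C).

Energy conservation, ΣQ = 0:
742×0.79×(T − 336) + 1460×1.67×(T − 43.8) = 0
3024.4 T = 303750
T = 303750 / 3024.4 = 100 °C

T_f ≈ 100.4 °C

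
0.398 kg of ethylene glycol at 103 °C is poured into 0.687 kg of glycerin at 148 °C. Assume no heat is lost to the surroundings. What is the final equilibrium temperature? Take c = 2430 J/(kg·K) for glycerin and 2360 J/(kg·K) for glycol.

T_f = Σ m_i c_i T_i / Σ m_i c_i:
T_f = (1669.4·148 + 939.28·103) / (1669.4 + 939.28)
    = 343819 / 2608.7 ≈ 131.80 °C

T_f ≈ 131.8 °C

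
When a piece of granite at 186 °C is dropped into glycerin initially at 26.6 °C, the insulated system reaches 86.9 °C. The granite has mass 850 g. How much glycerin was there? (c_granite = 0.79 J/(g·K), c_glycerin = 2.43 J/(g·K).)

m ≈ 454 g

Setting the total heat transfer to zero:
850·0.79·(86.9 − 186) + m·2.43·(86.9 − 26.6) = 0
146.53 m = 66546
m = 66546/146.53 ≈ 454.1 g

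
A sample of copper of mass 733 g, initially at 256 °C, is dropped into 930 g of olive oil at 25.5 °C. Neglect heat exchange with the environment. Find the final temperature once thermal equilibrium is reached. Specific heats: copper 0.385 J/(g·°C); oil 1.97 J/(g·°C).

Let T be the final temperature. ΣQ_i = 0:
733*0.385*(T − 256) + 930*1.97*(T − 25.5) = 0
282.2(T − 256) + 1832.1(T − 25.5) = 0
2114.3 T = 118963
T = 118963 / 2114.3 = 56.3 °C

T_f ≈ 56.3 °C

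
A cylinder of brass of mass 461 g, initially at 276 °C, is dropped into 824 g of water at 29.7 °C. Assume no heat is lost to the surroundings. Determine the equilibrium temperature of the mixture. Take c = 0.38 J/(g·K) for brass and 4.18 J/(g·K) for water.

Heat lost by the brass equals heat gained by the water:
461*0.38*(276 − T) = 824*4.18*(T − 29.7)
175.18(276 − T) = 3444.3(T − 29.7)
3619.5 T = 150646  ⇒  T ≈ 41.62 °C

T_f ≈ 41.6 °C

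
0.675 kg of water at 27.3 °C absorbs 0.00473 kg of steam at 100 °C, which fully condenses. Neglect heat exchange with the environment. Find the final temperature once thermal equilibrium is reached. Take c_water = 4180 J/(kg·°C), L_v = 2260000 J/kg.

Heat gained plus heat lost sum to zero:
steam→water at 100 °C releases m L_v = 0.00473×2260000 = 10690; condensate cools 100→T: 0.00473×4180×(T − 100) = 19.77(T − 100); original water: 2821.5(T − 27.3)
2841.3 T = 10690 + 1977.1 + 77027 = 89694
T ≈ 31.57 °C (< 100 °C, so full condensation is consistent).

T_f ≈ 31.6 °C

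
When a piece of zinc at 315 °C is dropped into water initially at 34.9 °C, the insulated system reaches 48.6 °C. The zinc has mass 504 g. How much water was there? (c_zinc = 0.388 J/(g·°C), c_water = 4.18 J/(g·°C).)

m ≈ 910 g

Energy conservation, ΣQ = 0:
504×0.388×(48.6 − 315) + m×4.18×(48.6 − 34.9) = 0
57.27 m = 52095
m = 52095/57.27 ≈ 909.7 g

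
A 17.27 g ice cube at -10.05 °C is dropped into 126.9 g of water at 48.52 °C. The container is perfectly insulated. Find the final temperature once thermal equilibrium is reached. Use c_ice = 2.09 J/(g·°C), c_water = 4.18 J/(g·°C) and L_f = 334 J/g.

T_f ≈ 32.5 °C

Heat gained plus heat lost sum to zero:
warm ice to 0 °C: 17.27·2.09·(0 − (-10.05)) = 362.75; latent heat to melt: 17.27·334 = 5768.2; meltwater 0→T: 17.27·4.18·T = 72.19 T; water: 530.44(T − 48.52)
602.63 T = 25737 − 6130.9 = 19606
T ≈ 32.53 °C — above 0 °C, consistent with complete melting.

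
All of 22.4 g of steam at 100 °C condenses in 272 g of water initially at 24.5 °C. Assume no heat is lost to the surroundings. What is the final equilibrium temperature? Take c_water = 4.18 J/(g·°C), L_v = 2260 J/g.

T_f ≈ 71.4 °C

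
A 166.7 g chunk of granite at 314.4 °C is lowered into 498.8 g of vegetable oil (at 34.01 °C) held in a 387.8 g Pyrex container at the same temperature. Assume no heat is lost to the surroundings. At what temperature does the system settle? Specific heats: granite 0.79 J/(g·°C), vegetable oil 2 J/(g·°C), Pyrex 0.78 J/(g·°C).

T_f ≈ 59.8 °C

Taking heat into each body as positive, Σ m c ΔT = 0:
166.7*0.79*(T − 314.4) + 498.8*2*(T − 34.01) + 387.8*0.78*(T − 34.01) = 0
131.69(T − 314.4) + 997.6(T − 34.01) + 302.48(T − 34.01) = 0
1431.8 T = 85620
T = 85620 / 1431.8 = 59.8 °C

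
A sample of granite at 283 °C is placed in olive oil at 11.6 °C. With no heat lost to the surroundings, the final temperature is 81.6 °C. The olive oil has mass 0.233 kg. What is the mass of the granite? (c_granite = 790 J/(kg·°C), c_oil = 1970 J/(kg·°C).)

Energy conservation, ΣQ = 0:
m·790·(81.6 − 283) + 0.233·1970·(81.6 − 11.6) = 0
-159106 m = -32131
m = -32131/-159106 ≈ 0.2019 kg

m ≈ 0.202 kg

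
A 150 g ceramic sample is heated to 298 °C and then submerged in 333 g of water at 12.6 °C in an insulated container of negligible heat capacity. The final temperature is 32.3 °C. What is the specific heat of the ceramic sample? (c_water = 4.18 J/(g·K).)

c ≈ 0.688 J/(g·K)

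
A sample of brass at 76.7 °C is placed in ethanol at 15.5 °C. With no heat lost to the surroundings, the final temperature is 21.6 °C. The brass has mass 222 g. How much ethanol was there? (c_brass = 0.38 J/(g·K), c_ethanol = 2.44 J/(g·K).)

m ≈ 312 g

Let T be the final temperature. ΣQ_i = 0:
222·0.38·(21.6 − 76.7) + m·2.44·(21.6 − 15.5) = 0
14.88 m = 4648.2
m = 4648.2/14.88 ≈ 312.3 g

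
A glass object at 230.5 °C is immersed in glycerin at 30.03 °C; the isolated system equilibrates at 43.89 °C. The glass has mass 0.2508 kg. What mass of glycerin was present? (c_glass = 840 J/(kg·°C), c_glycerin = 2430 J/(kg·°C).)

Heat lost by the glass = heat gained by the glycerin:
0.2508·840·(230.5 − 43.89) = m·2430·(43.89 − 30.03)
33680 m = 39314  ⇒  m ≈ 1.167 kg

m ≈ 1.17 kg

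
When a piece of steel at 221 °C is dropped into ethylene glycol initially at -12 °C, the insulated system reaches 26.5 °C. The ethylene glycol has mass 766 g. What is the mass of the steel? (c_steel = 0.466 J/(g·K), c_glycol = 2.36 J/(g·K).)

Conservation of energy gives ΣQ = 0:
m×0.466×(26.5 − 221) + 766×2.36×(26.5 − (-12)) = 0
-90.64 m = -69599
m = -69599/-90.64 ≈ 767.9 g

m ≈ 768 g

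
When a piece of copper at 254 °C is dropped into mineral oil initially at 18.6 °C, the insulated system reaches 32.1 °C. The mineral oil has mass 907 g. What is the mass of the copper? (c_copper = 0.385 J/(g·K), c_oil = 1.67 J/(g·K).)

m ≈ 239 g

Taking heat into each body as positive, Σ m c ΔT = 0:
m·0.385·(32.1 − 254) + 907·1.67·(32.1 − 18.6) = 0
-85.43 m = -20448
m = -20448/-85.43 ≈ 239.4 g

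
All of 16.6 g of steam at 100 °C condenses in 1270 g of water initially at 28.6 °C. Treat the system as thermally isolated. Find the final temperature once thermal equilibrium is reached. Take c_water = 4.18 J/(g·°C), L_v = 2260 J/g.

Taking heat into each body as positive, Σ m c ΔT = 0:
steam→water at 100 °C releases m L_v = 16.6·2260 = 37516; condensate cools 100→T: 16.6·4.18·(T − 100) = 69.39(T − 100); water warms: 1270·4.18·(T − 28.6) = 5308.6(T − 28.6)
5378 T = 37516 + 6938.8 + 151826 = 196281
T ≈ 36.50 °C, under the boiling point, so the assumption holds.

T_f ≈ 36.5 °C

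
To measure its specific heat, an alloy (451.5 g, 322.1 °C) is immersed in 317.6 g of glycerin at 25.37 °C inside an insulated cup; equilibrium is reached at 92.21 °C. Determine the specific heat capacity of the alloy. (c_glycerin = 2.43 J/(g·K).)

c ≈ 0.497 J/(g·K)

Heat lost by the alloy = heat gained by the glycerin:
451.5×c×(322.1 − 92.21) = 317.6×2.43×(92.21 − 25.37)
103795 c = 51585  ⇒  c ≈ 0.497 J/(g·K)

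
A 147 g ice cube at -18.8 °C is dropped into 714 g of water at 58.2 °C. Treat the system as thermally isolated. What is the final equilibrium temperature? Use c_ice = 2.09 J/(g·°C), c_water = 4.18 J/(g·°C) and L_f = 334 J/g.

T_f ≈ 33.0 °C

Let T be the final temperature. ΣQ_i = 0:
warm ice to 0 °C: 147·2.09·(0 − (-18.8)) = 5775.9
  latent heat to melt: 147·334 = 49098
  warm the meltwater: 614.46 T
  water cools: 714·4.18·(T − 58.2) = 2984.5(T − 58.2)
3599 T = 173699 − 54874 = 118825
T ≈ 33.02 °C (positive, so assuming full melt was valid).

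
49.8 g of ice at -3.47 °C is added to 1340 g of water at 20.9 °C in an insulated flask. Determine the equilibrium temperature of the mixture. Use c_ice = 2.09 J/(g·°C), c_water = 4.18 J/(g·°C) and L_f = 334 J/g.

Sum of m c ΔT and latent-heat terms is zero:
ice -3.47→0 °C: 49.8·2.09·3.47 = 361.16
  melt ice: 49.8·334 = 16633
  warm the meltwater: 208.16 T
  water: 5601.2(T − 20.9)
5809.4 T = 117065 − 16994 = 100071
T ≈ 17.23 °C — above 0 °C, consistent with complete melting.

T_f ≈ 17.2 °C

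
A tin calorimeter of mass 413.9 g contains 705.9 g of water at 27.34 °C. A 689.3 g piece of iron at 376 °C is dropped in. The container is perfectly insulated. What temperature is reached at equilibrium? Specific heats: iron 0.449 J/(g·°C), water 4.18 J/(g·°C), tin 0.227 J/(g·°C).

T_f ≈ 59.5 °C

Net heat exchanged in the isolated system is zero:
689.3·0.449·(T − 376) + 705.9·4.18·(T − 27.34) + 413.9·0.227·(T − 27.34) = 0
(309.5 + 2950.7 + 93.96) T = 309.5·376 + 2950.7·27.34 + 93.96·27.34
T ≈ 59.51 °C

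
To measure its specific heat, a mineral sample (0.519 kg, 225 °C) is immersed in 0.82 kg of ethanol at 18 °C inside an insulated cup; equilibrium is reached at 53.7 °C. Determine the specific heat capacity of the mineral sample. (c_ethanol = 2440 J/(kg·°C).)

Heat lost by the mineral sample = heat gained by the ethanol:
0.519·c·(225 − 53.7) = 0.82·2440·(53.7 − 18)
88.9 c = 71429  ⇒  c ≈ 803.4 J/(kg·°C)

c ≈ 803 J/(kg·°C)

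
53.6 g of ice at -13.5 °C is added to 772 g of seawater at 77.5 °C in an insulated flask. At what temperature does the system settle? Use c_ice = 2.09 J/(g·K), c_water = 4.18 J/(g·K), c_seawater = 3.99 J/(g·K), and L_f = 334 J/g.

Conservation of energy gives ΣQ = 0:
ice -13.5→0 °C: 53.6×2.09×13.5 = 1512.3
  fusion: m_ice L_f = 53.6×334 = 17902
  meltwater 0→T: 53.6×4.18×T = 224.05 T
  seawater: 3080.3(T − 77.5)
3304.3 T = 238722 − 19415 = 219307
T ≈ 66.37 °C — above 0 °C, consistent with complete melting.

T_f ≈ 66.4 °C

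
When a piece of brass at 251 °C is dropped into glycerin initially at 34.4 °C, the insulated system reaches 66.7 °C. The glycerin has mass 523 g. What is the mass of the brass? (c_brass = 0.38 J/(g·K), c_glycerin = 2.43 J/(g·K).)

m ≈ 586 g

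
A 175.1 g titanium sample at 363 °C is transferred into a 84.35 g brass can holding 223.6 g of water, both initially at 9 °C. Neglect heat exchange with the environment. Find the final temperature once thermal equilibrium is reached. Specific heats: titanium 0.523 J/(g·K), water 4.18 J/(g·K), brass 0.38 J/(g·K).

T_f ≈ 39.6 °C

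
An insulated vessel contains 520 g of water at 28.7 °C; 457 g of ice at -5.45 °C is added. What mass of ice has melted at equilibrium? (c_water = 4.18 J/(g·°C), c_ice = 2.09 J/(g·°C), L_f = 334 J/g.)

Heat available from the water dropping to 0 °C: 520×4.18×28.7 = 62382 J.
Of that, 457×2.09×5.45 = 5205.5 J goes to bring the ice to 0 °C, leaving 57177 J.
To melt every bit of ice: 457×334 = 152638 J.
57177 J < 152638 J, so only part of the ice melts and the system sits at 0 °C.
Mass melted = 57177/334 ≈ 171.2 g.

m_melted ≈ 171 g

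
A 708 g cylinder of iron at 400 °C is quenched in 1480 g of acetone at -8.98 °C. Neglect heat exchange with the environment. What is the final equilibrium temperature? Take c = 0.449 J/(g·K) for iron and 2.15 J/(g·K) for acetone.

T_f ≈ 28.2 °C

T_f = Σ m_i c_i T_i / Σ m_i c_i:
T_f = (317.89×400 + 3182×(-8.98)) / (317.89 + 3182)
    = 98582 / 3499.9 ≈ 28.17 °C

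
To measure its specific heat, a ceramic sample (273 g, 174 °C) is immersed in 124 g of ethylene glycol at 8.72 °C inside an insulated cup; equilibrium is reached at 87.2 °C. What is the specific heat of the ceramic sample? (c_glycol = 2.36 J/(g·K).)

c ≈ 0.969 J/(g·K)

Setting the total heat transfer to zero:
273×c×(87.2 − 174) + 124×2.36×(87.2 − 8.72) = 0
-23696 c = -22966
c = -22966/-23696 ≈ 0.9692 J/(g·K)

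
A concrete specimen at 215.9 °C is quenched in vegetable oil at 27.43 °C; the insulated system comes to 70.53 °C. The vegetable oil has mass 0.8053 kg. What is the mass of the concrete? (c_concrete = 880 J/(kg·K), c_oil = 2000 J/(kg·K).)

Taking heat into each body as positive, Σ m c ΔT = 0:
m×880×(70.53 − 215.9) + 0.8053×2000×(70.53 − 27.43) = 0
-127926 m = -69417
m = -69417/-127926 ≈ 0.5426 kg

m ≈ 0.543 kg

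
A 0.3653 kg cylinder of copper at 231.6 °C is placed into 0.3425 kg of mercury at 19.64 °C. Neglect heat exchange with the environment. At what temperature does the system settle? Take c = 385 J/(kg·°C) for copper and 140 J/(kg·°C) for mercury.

Setting the total heat transfer to zero:
0.3653×385×(T − 231.6) + 0.3425×140×(T − 19.64) = 0
140.64(T − 231.6) + 47.95(T − 19.64) = 0
188.59 T = 33514
T ≈ 177.71 °C

T_f ≈ 177.7 °C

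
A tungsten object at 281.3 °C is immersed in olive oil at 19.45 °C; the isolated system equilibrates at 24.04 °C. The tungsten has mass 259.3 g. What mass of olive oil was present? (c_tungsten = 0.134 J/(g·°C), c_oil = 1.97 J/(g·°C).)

m ≈ 989 g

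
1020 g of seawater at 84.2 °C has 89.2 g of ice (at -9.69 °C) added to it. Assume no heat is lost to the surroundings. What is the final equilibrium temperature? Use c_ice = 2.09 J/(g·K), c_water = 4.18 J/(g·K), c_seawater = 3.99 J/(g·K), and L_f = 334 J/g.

T_f ≈ 70.0 °C

Net heat exchanged in the isolated system is zero:
ice -9.69→0 °C: 89.2·2.09·9.69 = 1806.5; melt ice: 89.2·334 = 29793; meltwater 0→T: 89.2·4.18·T = 372.86 T; seawater cools: 1020·3.99·(T − 84.2) = 4069.8(T − 84.2)
4442.7 T = 342677 − 31599 = 311078
T ≈ 70.02 °C (positive, so assuming full melt was valid).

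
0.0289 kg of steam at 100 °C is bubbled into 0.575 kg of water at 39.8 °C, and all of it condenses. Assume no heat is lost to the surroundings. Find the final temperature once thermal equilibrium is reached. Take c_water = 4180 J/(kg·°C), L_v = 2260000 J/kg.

T_f ≈ 68.6 °C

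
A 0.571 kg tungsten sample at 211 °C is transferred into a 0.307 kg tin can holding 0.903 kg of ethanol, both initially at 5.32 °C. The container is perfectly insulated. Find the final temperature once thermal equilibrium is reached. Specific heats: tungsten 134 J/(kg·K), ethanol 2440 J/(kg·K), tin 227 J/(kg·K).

T_f ≈ 12.0 °C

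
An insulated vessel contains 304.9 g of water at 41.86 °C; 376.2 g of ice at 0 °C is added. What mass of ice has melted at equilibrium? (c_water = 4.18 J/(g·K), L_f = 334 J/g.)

Water can give up m c ΔT = 304.9×4.18×41.86 = 53350 J before reaching 0 °C.
To melt every bit of ice: 376.2×334 = 125651 J.
Since 53350 < 125651 J, not all the ice melts; equilibrium is at 0 °C.
m_melted×334 = 53350  ⇒  m_melted ≈ 159.7 g.

m_melted ≈ 160 g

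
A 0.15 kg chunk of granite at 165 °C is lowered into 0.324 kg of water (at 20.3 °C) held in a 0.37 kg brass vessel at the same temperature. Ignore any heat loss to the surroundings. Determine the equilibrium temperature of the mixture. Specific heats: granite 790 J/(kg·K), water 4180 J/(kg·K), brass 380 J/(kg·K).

T_f = Σ m_i c_i T_i / Σ m_i c_i:
T_f = (118.5·165 + 1354.3·20.3 + 140.6·20.3) / (118.5 + 1354.3 + 140.6)
    = 49899 / 1613.4 ≈ 30.93 °C

T_f ≈ 30.9 °C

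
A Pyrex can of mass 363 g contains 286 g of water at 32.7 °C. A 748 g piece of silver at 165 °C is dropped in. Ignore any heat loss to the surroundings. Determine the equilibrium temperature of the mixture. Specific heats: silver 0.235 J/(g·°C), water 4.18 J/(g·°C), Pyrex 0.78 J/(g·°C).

Net heat exchanged in the isolated system is zero:
748*0.235*(T − 165) + 286*4.18*(T − 32.7) + 363*0.78*(T − 32.7) = 0
175.78(T − 165) + 1195.5(T − 32.7) + 283.14(T − 32.7) = 0
1654.4 T = 77355
T = 77355/1654.4 ≈ 46.76 °C

T_f ≈ 46.8 °C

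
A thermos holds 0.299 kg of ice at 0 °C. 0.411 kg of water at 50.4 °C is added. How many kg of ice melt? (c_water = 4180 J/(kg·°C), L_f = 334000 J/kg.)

m_melted ≈ 0.259 kg

Cooling the water to 0 °C releases 0.411·4180·50.4 = 86586 J.
Fully melting the ice requires m_ice L_f = 0.299·334000 = 99866 J.
86586 J < 99866 J, so only part of the ice melts and the system sits at 0 °C.
m_melted·334000 = 86586  ⇒  m_melted ≈ 0.2592 kg.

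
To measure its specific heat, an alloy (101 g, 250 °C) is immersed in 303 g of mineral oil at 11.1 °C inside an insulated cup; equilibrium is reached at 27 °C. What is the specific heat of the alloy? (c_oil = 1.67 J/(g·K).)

Setting the total heat transfer to zero:
101·c·(27 − 250) + 303·1.67·(27 − 11.1) = 0
-22523 c = -8045.6
c = -8045.6/-22523 ≈ 0.3572 J/(g·K)

c ≈ 0.357 J/(g·K)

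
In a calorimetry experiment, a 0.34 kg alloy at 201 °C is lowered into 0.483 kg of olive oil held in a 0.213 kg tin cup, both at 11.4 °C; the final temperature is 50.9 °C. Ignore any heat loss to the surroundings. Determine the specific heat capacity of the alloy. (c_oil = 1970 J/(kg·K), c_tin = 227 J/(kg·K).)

c ≈ 774 J/(kg·K)

Conservation of energy gives ΣQ = 0:
0.34·c·(50.9 − 201) + 0.483·1970·(50.9 − 11.4) + 0.213·227·(50.9 − 11.4) = 0
-51.03 c = -39495
c = -39495/-51.03 ≈ 773.9 J/(kg·K)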